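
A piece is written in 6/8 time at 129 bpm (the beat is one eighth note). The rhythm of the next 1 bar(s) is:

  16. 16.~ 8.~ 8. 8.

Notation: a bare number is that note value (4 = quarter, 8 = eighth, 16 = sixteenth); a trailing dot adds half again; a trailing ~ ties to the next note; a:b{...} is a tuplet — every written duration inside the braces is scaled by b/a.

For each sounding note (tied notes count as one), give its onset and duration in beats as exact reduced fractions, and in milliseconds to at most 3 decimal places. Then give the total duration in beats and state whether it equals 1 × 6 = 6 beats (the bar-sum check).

1) 0.0ms=0b +348.837ms=3/4b
2) 348.837ms=3/4b +1744.186ms=15/4b
3) 2093.023ms=9/2b +697.674ms=3/2b
Σ=6b of 6 (129bpm 6/8) — PASS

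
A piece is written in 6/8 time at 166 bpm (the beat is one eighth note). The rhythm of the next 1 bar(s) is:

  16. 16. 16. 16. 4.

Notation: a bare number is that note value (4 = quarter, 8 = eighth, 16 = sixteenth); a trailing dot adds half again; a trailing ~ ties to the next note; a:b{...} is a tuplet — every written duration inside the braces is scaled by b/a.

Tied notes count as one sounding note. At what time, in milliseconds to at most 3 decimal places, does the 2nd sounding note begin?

note 2 onset = 3/4b = 271.084ms

1. 0.0ms @ 0 + 271.084ms (3/4)
2. 271.084ms @ 3/4 + 271.084ms (3/4)
3. 542.169ms @ 3/2 + 271.084ms (3/4)
4. 813.253ms @ 9/4 + 271.084ms (3/4)
5. 1084.337ms @ 3 + 1084.337ms (3)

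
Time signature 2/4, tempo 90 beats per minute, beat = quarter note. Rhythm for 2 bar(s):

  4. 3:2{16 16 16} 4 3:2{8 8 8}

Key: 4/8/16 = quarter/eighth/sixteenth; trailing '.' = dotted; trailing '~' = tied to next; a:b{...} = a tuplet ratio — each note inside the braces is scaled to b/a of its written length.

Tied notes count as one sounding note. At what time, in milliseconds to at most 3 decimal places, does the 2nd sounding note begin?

1. 0.0ms @ 0 + 1000.0ms (3/2)
2. 1000.0ms @ 3/2 + 111.111ms (1/6)
3. 1111.111ms @ 5/3 + 111.111ms (1/6)
4. 1222.222ms @ 11/6 + 111.111ms (1/6)
5. 1333.333ms @ 2 + 666.667ms (1)
6. 2000.0ms @ 3 + 222.222ms (1/3)
7. 2222.222ms @ 10/3 + 222.222ms (1/3)
8. 2444.444ms @ 11/3 + 222.222ms (1/3)

note 2 onset = 3/2b = 1000.0ms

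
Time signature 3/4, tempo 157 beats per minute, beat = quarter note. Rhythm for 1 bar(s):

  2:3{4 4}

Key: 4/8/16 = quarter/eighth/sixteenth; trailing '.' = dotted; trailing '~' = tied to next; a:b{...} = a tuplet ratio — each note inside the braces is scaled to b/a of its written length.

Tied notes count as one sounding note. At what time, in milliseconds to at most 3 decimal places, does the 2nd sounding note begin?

1. 0.0ms @ 0 + 573.248ms (3/2)
2. 573.248ms @ 3/2 + 573.248ms (3/2)

note 2 onset = 3/2b = 573.248ms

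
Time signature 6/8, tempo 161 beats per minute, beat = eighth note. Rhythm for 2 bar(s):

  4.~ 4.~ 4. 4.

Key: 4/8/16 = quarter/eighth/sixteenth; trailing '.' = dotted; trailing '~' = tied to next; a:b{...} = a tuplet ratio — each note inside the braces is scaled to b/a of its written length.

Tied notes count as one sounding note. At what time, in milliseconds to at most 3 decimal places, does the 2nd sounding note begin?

note 2 onset = 9b = 3354.037ms

1. 0.0ms @ 0 + 3354.037ms (9)
2. 3354.037ms @ 9 + 1118.012ms (3)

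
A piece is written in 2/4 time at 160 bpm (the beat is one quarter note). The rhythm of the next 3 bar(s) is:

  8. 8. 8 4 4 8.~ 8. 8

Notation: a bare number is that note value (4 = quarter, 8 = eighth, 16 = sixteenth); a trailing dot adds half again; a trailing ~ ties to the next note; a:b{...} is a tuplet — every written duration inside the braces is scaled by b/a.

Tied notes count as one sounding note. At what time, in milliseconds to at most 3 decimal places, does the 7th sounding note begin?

note 7 onset = 11/2b = 2062.5ms

1. 0.0ms @ 0 + 281.25ms (3/4)
2. 281.25ms @ 3/4 + 281.25ms (3/4)
3. 562.5ms @ 3/2 + 187.5ms (1/2)
4. 750.0ms @ 2 + 375.0ms (1)
5. 1125.0ms @ 3 + 375.0ms (1)
6. 1500.0ms @ 4 + 562.5ms (3/2)
7. 2062.5ms @ 11/2 + 187.5ms (1/2)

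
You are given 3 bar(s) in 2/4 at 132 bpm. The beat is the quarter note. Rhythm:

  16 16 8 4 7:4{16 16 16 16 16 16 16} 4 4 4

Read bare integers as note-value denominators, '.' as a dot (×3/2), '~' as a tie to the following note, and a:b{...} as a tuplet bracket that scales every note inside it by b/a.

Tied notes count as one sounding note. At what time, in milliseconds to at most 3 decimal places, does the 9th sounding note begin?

1. 0.0ms @ 0 + 113.636ms (1/4)
2. 113.636ms @ 1/4 + 113.636ms (1/4)
3. 227.273ms @ 1/2 + 227.273ms (1/2)
4. 454.545ms @ 1 + 454.545ms (1)
5. 909.091ms @ 2 + 64.935ms (1/7)
6. 974.026ms @ 15/7 + 64.935ms (1/7)
7. 1038.961ms @ 16/7 + 64.935ms (1/7)
8. 1103.896ms @ 17/7 + 64.935ms (1/7)
9. 1168.831ms @ 18/7 + 64.935ms (1/7)
10. 1233.766ms @ 19/7 + 64.935ms (1/7)
11. 1298.701ms @ 20/7 + 64.935ms (1/7)
12. 1363.636ms @ 3 + 454.545ms (1)
13. 1818.182ms @ 4 + 454.545ms (1)
14. 2272.727ms @ 5 + 454.545ms (1)

note 9 onset = 18/7b = 1168.831ms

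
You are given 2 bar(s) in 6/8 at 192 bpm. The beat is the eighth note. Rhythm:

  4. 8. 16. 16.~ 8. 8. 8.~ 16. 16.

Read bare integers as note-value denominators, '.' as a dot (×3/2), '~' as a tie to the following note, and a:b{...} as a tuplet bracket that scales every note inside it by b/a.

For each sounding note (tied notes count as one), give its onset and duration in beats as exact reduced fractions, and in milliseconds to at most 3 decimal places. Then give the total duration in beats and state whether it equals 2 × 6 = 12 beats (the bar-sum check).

1) 0.0ms=0b +937.5ms=3b
2) 937.5ms=3b +468.75ms=3/2b
3) 1406.25ms=9/2b +234.375ms=3/4b
4) 1640.625ms=21/4b +703.125ms=9/4b
5) 2343.75ms=15/2b +468.75ms=3/2b
6) 2812.5ms=9b +703.125ms=9/4b
7) 3515.625ms=45/4b +234.375ms=3/4b
Σ=12b of 12 (192bpm 6/8) — PASS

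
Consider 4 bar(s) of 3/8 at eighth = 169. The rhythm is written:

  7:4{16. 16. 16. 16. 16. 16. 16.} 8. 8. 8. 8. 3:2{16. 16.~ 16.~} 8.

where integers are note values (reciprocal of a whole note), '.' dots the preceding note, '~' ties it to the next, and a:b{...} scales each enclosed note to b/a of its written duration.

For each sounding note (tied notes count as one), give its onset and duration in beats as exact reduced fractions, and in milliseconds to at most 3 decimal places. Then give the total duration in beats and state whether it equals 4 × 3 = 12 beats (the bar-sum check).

1) 0.0ms=0b +152.156ms=3/7b
2) 152.156ms=3/7b +152.156ms=3/7b
3) 304.311ms=6/7b +152.156ms=3/7b
4) 456.467ms=9/7b +152.156ms=3/7b
5) 608.622ms=12/7b +152.156ms=3/7b
6) 760.778ms=15/7b +152.156ms=3/7b
7) 912.933ms=18/7b +152.156ms=3/7b
8) 1065.089ms=3b +532.544ms=3/2b
9) 1597.633ms=9/2b +532.544ms=3/2b
10) 2130.178ms=6b +532.544ms=3/2b
11) 2662.722ms=15/2b +532.544ms=3/2b
12) 3195.266ms=9b +177.515ms=1/2b
13) 3372.781ms=19/2b +887.574ms=5/2b
Σ=12b of 12 (169bpm 3/8) — PASS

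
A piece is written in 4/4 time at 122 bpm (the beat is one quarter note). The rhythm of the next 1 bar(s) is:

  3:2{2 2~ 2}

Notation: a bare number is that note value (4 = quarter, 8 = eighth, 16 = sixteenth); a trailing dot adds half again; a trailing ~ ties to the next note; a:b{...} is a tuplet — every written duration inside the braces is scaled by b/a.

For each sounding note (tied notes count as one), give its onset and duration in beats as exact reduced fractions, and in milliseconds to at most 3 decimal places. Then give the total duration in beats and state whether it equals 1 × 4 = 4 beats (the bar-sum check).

1) 0.0ms=0b +655.738ms=4/3b
2) 655.738ms=4/3b +1311.475ms=8/3b
Σ=4b of 4 (122bpm 4/4) — PASS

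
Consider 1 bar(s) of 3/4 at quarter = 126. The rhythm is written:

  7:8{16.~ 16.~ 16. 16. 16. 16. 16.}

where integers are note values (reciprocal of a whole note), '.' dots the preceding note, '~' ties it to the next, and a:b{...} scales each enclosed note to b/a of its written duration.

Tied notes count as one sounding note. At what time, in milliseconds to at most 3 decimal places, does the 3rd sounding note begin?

note 3 onset = 12/7b = 816.327ms

1. 0.0ms @ 0 + 612.245ms (9/7)
2. 612.245ms @ 9/7 + 204.082ms (3/7)
3. 816.327ms @ 12/7 + 204.082ms (3/7)
4. 1020.408ms @ 15/7 + 204.082ms (3/7)
5. 1224.49ms @ 18/7 + 204.082ms (3/7)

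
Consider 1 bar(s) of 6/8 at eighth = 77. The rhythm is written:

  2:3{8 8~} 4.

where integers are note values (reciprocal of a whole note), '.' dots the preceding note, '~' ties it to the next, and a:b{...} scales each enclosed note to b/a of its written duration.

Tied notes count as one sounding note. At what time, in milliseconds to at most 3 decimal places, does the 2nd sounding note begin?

note 2 onset = 3/2b = 1168.831ms

1. 0.0ms @ 0 + 1168.831ms (3/2)
2. 1168.831ms @ 3/2 + 3506.494ms (9/2)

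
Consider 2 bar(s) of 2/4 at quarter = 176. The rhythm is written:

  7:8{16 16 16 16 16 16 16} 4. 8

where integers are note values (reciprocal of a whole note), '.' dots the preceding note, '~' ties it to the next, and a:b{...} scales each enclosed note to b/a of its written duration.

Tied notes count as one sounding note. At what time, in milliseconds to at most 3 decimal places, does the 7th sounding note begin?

note 7 onset = 12/7b = 584.416ms

1. 0.0ms @ 0 + 97.403ms (2/7)
2. 97.403ms @ 2/7 + 97.403ms (2/7)
3. 194.805ms @ 4/7 + 97.403ms (2/7)
4. 292.208ms @ 6/7 + 97.403ms (2/7)
5. 389.61ms @ 8/7 + 97.403ms (2/7)
6. 487.013ms @ 10/7 + 97.403ms (2/7)
7. 584.416ms @ 12/7 + 97.403ms (2/7)
8. 681.818ms @ 2 + 511.364ms (3/2)
9. 1193.182ms @ 7/2 + 170.455ms (1/2)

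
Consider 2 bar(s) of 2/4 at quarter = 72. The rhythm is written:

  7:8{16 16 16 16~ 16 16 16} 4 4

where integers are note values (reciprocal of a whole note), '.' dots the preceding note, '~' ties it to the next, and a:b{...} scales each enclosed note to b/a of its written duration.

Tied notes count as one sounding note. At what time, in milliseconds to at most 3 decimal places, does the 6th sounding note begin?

note 6 onset = 12/7b = 1428.571ms

1. 0.0ms @ 0 + 238.095ms (2/7)
2. 238.095ms @ 2/7 + 238.095ms (2/7)
3. 476.19ms @ 4/7 + 238.095ms (2/7)
4. 714.286ms @ 6/7 + 476.19ms (4/7)
5. 1190.476ms @ 10/7 + 238.095ms (2/7)
6. 1428.571ms @ 12/7 + 238.095ms (2/7)
7. 1666.667ms @ 2 + 833.333ms (1)
8. 2500.0ms @ 3 + 833.333ms (1)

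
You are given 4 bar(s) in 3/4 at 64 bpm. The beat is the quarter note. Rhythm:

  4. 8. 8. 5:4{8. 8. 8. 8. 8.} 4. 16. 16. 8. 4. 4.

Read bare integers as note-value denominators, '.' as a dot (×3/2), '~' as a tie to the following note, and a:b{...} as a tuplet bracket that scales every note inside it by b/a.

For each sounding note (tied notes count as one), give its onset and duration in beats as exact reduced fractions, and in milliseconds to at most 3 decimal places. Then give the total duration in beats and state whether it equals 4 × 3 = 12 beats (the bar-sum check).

1) 0.0ms=0b +1406.25ms=3/2b
2) 1406.25ms=3/2b +703.125ms=3/4b
3) 2109.375ms=9/4b +703.125ms=3/4b
4) 2812.5ms=3b +562.5ms=3/5b
5) 3375.0ms=18/5b +562.5ms=3/5b
6) 3937.5ms=21/5b +562.5ms=3/5b
7) 4500.0ms=24/5b +562.5ms=3/5b
8) 5062.5ms=27/5b +562.5ms=3/5b
9) 5625.0ms=6b +1406.25ms=3/2b
10) 7031.25ms=15/2b +351.562ms=3/8b
11) 7382.812ms=63/8b +351.562ms=3/8b
12) 7734.375ms=33/4b +703.125ms=3/4b
13) 8437.5ms=9b +1406.25ms=3/2b
14) 9843.75ms=21/2b +1406.25ms=3/2b
Σ=12b of 12 (64bpm 3/4) — PASS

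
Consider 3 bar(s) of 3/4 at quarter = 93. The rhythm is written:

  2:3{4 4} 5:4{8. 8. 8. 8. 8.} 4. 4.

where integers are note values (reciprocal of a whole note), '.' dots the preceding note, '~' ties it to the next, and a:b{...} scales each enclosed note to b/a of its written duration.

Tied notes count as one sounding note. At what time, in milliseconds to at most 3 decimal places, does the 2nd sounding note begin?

note 2 onset = 3/2b = 967.742ms

1. 0.0ms @ 0 + 967.742ms (3/2)
2. 967.742ms @ 3/2 + 967.742ms (3/2)
3. 1935.484ms @ 3 + 387.097ms (3/5)
4. 2322.581ms @ 18/5 + 387.097ms (3/5)
5. 2709.677ms @ 21/5 + 387.097ms (3/5)
6. 3096.774ms @ 24/5 + 387.097ms (3/5)
7. 3483.871ms @ 27/5 + 387.097ms (3/5)
8. 3870.968ms @ 6 + 967.742ms (3/2)
9. 4838.71ms @ 15/2 + 967.742ms (3/2)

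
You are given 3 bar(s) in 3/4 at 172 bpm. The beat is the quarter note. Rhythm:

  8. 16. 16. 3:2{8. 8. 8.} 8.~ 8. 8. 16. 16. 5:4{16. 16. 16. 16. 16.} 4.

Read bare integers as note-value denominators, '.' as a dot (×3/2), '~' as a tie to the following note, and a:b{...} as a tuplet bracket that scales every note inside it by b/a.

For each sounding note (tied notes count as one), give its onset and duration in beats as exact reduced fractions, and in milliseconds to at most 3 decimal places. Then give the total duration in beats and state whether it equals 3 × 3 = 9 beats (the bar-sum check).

1) 0.0ms=0b +261.628ms=3/4b
2) 261.628ms=3/4b +130.814ms=3/8b
3) 392.442ms=9/8b +130.814ms=3/8b
4) 523.256ms=3/2b +174.419ms=1/2b
5) 697.674ms=2b +174.419ms=1/2b
6) 872.093ms=5/2b +174.419ms=1/2b
7) 1046.512ms=3b +523.256ms=3/2b
8) 1569.767ms=9/2b +261.628ms=3/4b
9) 1831.395ms=21/4b +130.814ms=3/8b
10) 1962.209ms=45/8b +130.814ms=3/8b
11) 2093.023ms=6b +104.651ms=3/10b
12) 2197.674ms=63/10b +104.651ms=3/10b
13) 2302.326ms=33/5b +104.651ms=3/10b
14) 2406.977ms=69/10b +104.651ms=3/10b
15) 2511.628ms=36/5b +104.651ms=3/10b
16) 2616.279ms=15/2b +523.256ms=3/2b
Σ=9b of 9 (172bpm 3/4) — PASS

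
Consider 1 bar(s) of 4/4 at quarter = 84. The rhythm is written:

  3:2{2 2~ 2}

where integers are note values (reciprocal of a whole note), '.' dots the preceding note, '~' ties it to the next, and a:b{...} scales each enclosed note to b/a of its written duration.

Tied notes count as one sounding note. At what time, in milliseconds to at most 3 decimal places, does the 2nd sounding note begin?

1. 0.0ms @ 0 + 952.381ms (4/3)
2. 952.381ms @ 4/3 + 1904.762ms (8/3)

note 2 onset = 4/3b = 952.381ms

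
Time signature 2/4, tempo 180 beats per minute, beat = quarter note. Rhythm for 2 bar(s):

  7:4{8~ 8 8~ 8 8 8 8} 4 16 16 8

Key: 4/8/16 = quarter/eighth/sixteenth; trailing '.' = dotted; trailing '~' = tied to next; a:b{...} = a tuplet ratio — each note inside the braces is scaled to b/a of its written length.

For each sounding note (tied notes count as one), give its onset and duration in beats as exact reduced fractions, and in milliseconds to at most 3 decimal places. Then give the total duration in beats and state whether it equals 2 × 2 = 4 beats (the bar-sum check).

1) 0.0ms=0b +190.476ms=4/7b
2) 190.476ms=4/7b +190.476ms=4/7b
3) 380.952ms=8/7b +95.238ms=2/7b
4) 476.19ms=10/7b +95.238ms=2/7b
5) 571.429ms=12/7b +95.238ms=2/7b
6) 666.667ms=2b +333.333ms=1b
7) 1000.0ms=3b +83.333ms=1/4b
8) 1083.333ms=13/4b +83.333ms=1/4b
9) 1166.667ms=7/2b +166.667ms=1/2b
Σ=4b of 4 (180bpm 2/4) — PASS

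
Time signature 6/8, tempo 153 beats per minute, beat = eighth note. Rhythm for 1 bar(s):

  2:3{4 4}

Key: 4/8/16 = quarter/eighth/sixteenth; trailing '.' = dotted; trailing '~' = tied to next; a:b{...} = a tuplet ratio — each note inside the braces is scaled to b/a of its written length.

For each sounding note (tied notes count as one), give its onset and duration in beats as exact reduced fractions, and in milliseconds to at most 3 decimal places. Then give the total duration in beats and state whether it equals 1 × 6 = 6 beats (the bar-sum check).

1) 0.0ms=0b +1176.471ms=3b
2) 1176.471ms=3b +1176.471ms=3b
Σ=6b of 6 (153bpm 6/8) — PASS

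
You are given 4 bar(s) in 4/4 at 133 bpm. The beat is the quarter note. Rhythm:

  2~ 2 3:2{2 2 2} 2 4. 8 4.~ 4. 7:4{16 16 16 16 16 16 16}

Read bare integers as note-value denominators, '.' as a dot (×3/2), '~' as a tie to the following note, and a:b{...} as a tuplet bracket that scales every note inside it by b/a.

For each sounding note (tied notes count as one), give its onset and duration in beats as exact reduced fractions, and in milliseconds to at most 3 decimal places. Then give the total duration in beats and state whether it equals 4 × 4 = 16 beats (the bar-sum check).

1) 0.0ms=0b +1804.511ms=4b
2) 1804.511ms=4b +601.504ms=4/3b
3) 2406.015ms=16/3b +601.504ms=4/3b
4) 3007.519ms=20/3b +601.504ms=4/3b
5) 3609.023ms=8b +902.256ms=2b
6) 4511.278ms=10b +676.692ms=3/2b
7) 5187.97ms=23/2b +225.564ms=1/2b
8) 5413.534ms=12b +1353.383ms=3b
9) 6766.917ms=15b +64.447ms=1/7b
10) 6831.364ms=106/7b +64.447ms=1/7b
11) 6895.811ms=107/7b +64.447ms=1/7b
12) 6960.258ms=108/7b +64.447ms=1/7b
13) 7024.705ms=109/7b +64.447ms=1/7b
14) 7089.151ms=110/7b +64.447ms=1/7b
15) 7153.598ms=111/7b +64.447ms=1/7b
Σ=16b of 16 (133bpm 4/4) — PASS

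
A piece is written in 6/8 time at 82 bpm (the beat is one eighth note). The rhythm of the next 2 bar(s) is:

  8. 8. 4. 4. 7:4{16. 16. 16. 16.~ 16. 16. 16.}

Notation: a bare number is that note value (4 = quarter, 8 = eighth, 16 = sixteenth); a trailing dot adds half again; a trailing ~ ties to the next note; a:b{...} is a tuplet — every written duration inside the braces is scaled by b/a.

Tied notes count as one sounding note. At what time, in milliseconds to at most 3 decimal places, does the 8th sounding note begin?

1. 0.0ms @ 0 + 1097.561ms (3/2)
2. 1097.561ms @ 3/2 + 1097.561ms (3/2)
3. 2195.122ms @ 3 + 2195.122ms (3)
4. 4390.244ms @ 6 + 2195.122ms (3)
5. 6585.366ms @ 9 + 313.589ms (3/7)
6. 6898.955ms @ 66/7 + 313.589ms (3/7)
7. 7212.544ms @ 69/7 + 313.589ms (3/7)
8. 7526.132ms @ 72/7 + 627.178ms (6/7)
9. 8153.31ms @ 78/7 + 313.589ms (3/7)
10. 8466.899ms @ 81/7 + 313.589ms (3/7)

note 8 onset = 72/7b = 7526.132ms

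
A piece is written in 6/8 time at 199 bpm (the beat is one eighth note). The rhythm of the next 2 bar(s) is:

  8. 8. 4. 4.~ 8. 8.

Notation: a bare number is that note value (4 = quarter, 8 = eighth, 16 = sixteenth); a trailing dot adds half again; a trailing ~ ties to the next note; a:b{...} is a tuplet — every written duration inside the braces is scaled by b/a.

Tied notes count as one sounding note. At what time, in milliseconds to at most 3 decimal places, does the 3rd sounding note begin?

1. 0.0ms @ 0 + 452.261ms (3/2)
2. 452.261ms @ 3/2 + 452.261ms (3/2)
3. 904.523ms @ 3 + 904.523ms (3)
4. 1809.045ms @ 6 + 1356.784ms (9/2)
5. 3165.829ms @ 21/2 + 452.261ms (3/2)

note 3 onset = 3b = 904.523ms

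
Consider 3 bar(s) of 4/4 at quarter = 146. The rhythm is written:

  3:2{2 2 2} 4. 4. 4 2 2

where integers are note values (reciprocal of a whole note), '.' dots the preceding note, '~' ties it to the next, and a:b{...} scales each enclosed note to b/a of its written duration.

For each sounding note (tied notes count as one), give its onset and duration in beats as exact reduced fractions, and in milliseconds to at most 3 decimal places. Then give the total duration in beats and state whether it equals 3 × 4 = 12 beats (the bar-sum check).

1) 0.0ms=0b +547.945ms=4/3b
2) 547.945ms=4/3b +547.945ms=4/3b
3) 1095.89ms=8/3b +547.945ms=4/3b
4) 1643.836ms=4b +616.438ms=3/2b
5) 2260.274ms=11/2b +616.438ms=3/2b
6) 2876.712ms=7b +410.959ms=1b
7) 3287.671ms=8b +821.918ms=2b
8) 4109.589ms=10b +821.918ms=2b
Σ=12b of 12 (146bpm 4/4) — PASS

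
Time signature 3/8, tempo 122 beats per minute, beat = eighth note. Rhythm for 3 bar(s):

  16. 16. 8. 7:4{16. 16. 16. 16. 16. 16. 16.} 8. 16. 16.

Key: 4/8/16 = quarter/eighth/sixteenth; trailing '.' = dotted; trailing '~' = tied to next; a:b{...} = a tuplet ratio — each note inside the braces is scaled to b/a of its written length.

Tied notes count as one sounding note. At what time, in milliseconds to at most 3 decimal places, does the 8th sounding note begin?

1. 0.0ms @ 0 + 368.852ms (3/4)
2. 368.852ms @ 3/4 + 368.852ms (3/4)
3. 737.705ms @ 3/2 + 737.705ms (3/2)
4. 1475.41ms @ 3 + 210.773ms (3/7)
5. 1686.183ms @ 24/7 + 210.773ms (3/7)
6. 1896.956ms @ 27/7 + 210.773ms (3/7)
7. 2107.728ms @ 30/7 + 210.773ms (3/7)
8. 2318.501ms @ 33/7 + 210.773ms (3/7)
9. 2529.274ms @ 36/7 + 210.773ms (3/7)
10. 2740.047ms @ 39/7 + 210.773ms (3/7)
11. 2950.82ms @ 6 + 737.705ms (3/2)
12. 3688.525ms @ 15/2 + 368.852ms (3/4)
13. 4057.377ms @ 33/4 + 368.852ms (3/4)

note 8 onset = 33/7b = 2318.501ms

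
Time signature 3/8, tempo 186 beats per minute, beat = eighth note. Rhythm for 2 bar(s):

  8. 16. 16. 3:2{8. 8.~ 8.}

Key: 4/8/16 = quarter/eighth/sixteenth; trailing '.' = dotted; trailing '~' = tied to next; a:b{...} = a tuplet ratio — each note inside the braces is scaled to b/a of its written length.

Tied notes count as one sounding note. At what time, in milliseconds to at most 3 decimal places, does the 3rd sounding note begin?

note 3 onset = 9/4b = 725.806ms

1. 0.0ms @ 0 + 483.871ms (3/2)
2. 483.871ms @ 3/2 + 241.935ms (3/4)
3. 725.806ms @ 9/4 + 241.935ms (3/4)
4. 967.742ms @ 3 + 322.581ms (1)
5. 1290.323ms @ 4 + 645.161ms (2)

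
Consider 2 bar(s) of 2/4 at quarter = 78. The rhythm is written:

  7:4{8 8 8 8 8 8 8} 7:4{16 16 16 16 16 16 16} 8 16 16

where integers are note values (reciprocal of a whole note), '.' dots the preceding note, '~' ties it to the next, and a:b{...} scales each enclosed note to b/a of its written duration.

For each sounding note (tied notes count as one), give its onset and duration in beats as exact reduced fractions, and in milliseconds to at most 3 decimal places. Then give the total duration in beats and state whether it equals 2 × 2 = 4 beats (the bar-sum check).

1) 0.0ms=0b +219.78ms=2/7b
2) 219.78ms=2/7b +219.78ms=2/7b
3) 439.56ms=4/7b +219.78ms=2/7b
4) 659.341ms=6/7b +219.78ms=2/7b
5) 879.121ms=8/7b +219.78ms=2/7b
6) 1098.901ms=10/7b +219.78ms=2/7b
7) 1318.681ms=12/7b +219.78ms=2/7b
8) 1538.462ms=2b +109.89ms=1/7b
9) 1648.352ms=15/7b +109.89ms=1/7b
10) 1758.242ms=16/7b +109.89ms=1/7b
11) 1868.132ms=17/7b +109.89ms=1/7b
12) 1978.022ms=18/7b +109.89ms=1/7b
13) 2087.912ms=19/7b +109.89ms=1/7b
14) 2197.802ms=20/7b +109.89ms=1/7b
15) 2307.692ms=3b +384.615ms=1/2b
16) 2692.308ms=7/2b +192.308ms=1/4b
17) 2884.615ms=15/4b +192.308ms=1/4b
Σ=4b of 4 (78bpm 2/4) — PASS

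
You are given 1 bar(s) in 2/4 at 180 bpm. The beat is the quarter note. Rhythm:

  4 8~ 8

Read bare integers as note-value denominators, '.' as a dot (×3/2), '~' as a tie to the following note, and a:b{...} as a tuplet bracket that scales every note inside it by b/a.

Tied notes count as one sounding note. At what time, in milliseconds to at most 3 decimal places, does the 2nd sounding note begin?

note 2 onset = 1b = 333.333ms

1. 0.0ms @ 0 + 333.333ms (1)
2. 333.333ms @ 1 + 333.333ms (1)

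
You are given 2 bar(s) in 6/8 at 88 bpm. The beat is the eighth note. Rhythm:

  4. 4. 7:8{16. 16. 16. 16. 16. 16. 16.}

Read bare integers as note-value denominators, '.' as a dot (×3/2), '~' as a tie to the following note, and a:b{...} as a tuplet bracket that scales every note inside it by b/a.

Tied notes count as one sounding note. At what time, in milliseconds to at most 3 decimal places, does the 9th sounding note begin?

1. 0.0ms @ 0 + 2045.455ms (3)
2. 2045.455ms @ 3 + 2045.455ms (3)
3. 4090.909ms @ 6 + 584.416ms (6/7)
4. 4675.325ms @ 48/7 + 584.416ms (6/7)
5. 5259.74ms @ 54/7 + 584.416ms (6/7)
6. 5844.156ms @ 60/7 + 584.416ms (6/7)
7. 6428.571ms @ 66/7 + 584.416ms (6/7)
8. 7012.987ms @ 72/7 + 584.416ms (6/7)
9. 7597.403ms @ 78/7 + 584.416ms (6/7)

note 9 onset = 78/7b = 7597.403ms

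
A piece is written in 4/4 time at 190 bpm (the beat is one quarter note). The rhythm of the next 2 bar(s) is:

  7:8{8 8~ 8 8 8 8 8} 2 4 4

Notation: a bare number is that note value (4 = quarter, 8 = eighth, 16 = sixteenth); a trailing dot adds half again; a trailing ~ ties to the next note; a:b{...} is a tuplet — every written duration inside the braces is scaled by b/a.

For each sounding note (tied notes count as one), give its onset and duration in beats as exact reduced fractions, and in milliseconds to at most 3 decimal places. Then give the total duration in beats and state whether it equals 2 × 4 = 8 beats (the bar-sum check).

1) 0.0ms=0b +180.451ms=4/7b
2) 180.451ms=4/7b +360.902ms=8/7b
3) 541.353ms=12/7b +180.451ms=4/7b
4) 721.805ms=16/7b +180.451ms=4/7b
5) 902.256ms=20/7b +180.451ms=4/7b
6) 1082.707ms=24/7b +180.451ms=4/7b
7) 1263.158ms=4b +631.579ms=2b
8) 1894.737ms=6b +315.789ms=1b
9) 2210.526ms=7b +315.789ms=1b
Σ=8b of 8 (190bpm 4/4) — PASS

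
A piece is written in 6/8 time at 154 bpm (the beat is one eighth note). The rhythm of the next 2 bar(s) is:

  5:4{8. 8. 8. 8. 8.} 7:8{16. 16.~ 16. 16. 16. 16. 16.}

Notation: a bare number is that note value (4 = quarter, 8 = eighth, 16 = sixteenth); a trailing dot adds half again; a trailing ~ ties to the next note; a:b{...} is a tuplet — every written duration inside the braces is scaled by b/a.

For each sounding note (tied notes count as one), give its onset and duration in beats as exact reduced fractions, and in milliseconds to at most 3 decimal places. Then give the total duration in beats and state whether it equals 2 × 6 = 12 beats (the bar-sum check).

1) 0.0ms=0b +467.532ms=6/5b
2) 467.532ms=6/5b +467.532ms=6/5b
3) 935.065ms=12/5b +467.532ms=6/5b
4) 1402.597ms=18/5b +467.532ms=6/5b
5) 1870.13ms=24/5b +467.532ms=6/5b
6) 2337.662ms=6b +333.952ms=6/7b
7) 2671.614ms=48/7b +667.904ms=12/7b
8) 3339.518ms=60/7b +333.952ms=6/7b
9) 3673.469ms=66/7b +333.952ms=6/7b
10) 4007.421ms=72/7b +333.952ms=6/7b
11) 4341.373ms=78/7b +333.952ms=6/7b
Σ=12b of 12 (154bpm 6/8) — PASS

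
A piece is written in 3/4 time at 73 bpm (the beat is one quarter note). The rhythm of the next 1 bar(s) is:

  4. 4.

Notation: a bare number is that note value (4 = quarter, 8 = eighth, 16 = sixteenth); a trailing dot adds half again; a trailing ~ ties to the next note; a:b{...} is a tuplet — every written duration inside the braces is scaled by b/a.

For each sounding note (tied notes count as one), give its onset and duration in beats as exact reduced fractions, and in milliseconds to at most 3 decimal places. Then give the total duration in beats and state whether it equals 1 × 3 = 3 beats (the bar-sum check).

1) 0.0ms=0b +1232.877ms=3/2b
2) 1232.877ms=3/2b +1232.877ms=3/2b
Σ=3b of 3 (73bpm 3/4) — PASS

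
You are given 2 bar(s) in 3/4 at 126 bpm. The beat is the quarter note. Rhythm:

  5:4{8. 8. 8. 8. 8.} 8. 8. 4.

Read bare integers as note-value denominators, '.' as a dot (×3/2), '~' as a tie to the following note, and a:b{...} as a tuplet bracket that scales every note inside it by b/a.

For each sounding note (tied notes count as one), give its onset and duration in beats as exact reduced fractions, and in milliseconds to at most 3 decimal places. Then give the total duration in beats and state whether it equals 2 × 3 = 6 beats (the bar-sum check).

1) 0.0ms=0b +285.714ms=3/5b
2) 285.714ms=3/5b +285.714ms=3/5b
3) 571.429ms=6/5b +285.714ms=3/5b
4) 857.143ms=9/5b +285.714ms=3/5b
5) 1142.857ms=12/5b +285.714ms=3/5b
6) 1428.571ms=3b +357.143ms=3/4b
7) 1785.714ms=15/4b +357.143ms=3/4b
8) 2142.857ms=9/2b +714.286ms=3/2b
Σ=6b of 6 (126bpm 3/4) — PASS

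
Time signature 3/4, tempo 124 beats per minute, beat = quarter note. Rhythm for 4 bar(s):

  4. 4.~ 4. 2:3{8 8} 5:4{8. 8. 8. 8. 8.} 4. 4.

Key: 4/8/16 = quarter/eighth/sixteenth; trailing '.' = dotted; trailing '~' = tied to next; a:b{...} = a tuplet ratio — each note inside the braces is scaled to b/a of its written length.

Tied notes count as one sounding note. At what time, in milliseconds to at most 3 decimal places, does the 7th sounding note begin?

1. 0.0ms @ 0 + 725.806ms (3/2)
2. 725.806ms @ 3/2 + 1451.613ms (3)
3. 2177.419ms @ 9/2 + 362.903ms (3/4)
4. 2540.323ms @ 21/4 + 362.903ms (3/4)
5. 2903.226ms @ 6 + 290.323ms (3/5)
6. 3193.548ms @ 33/5 + 290.323ms (3/5)
7. 3483.871ms @ 36/5 + 290.323ms (3/5)
8. 3774.194ms @ 39/5 + 290.323ms (3/5)
9. 4064.516ms @ 42/5 + 290.323ms (3/5)
10. 4354.839ms @ 9 + 725.806ms (3/2)
11. 5080.645ms @ 21/2 + 725.806ms (3/2)

note 7 onset = 36/5b = 3483.871ms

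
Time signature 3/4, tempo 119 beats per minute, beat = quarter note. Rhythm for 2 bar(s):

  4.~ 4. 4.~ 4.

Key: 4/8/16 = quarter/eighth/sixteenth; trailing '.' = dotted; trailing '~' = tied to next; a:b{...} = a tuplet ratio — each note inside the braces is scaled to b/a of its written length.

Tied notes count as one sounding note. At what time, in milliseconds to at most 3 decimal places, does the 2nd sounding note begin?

1. 0.0ms @ 0 + 1512.605ms (3)
2. 1512.605ms @ 3 + 1512.605ms (3)

note 2 onset = 3b = 1512.605ms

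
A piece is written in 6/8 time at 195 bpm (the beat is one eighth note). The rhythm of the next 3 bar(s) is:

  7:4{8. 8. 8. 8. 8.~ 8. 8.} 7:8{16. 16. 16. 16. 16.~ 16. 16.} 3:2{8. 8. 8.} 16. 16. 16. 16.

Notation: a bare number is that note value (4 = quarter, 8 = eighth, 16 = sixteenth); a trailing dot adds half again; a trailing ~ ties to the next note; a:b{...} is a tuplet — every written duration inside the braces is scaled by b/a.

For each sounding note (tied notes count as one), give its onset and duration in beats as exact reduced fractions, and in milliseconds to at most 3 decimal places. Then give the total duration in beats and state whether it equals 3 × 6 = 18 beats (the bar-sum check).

1) 0.0ms=0b +263.736ms=6/7b
2) 263.736ms=6/7b +263.736ms=6/7b
3) 527.473ms=12/7b +263.736ms=6/7b
4) 791.209ms=18/7b +263.736ms=6/7b
5) 1054.945ms=24/7b +527.473ms=12/7b
6) 1582.418ms=36/7b +263.736ms=6/7b
7) 1846.154ms=6b +263.736ms=6/7b
8) 2109.89ms=48/7b +263.736ms=6/7b
9) 2373.626ms=54/7b +263.736ms=6/7b
10) 2637.363ms=60/7b +263.736ms=6/7b
11) 2901.099ms=66/7b +527.473ms=12/7b
12) 3428.571ms=78/7b +263.736ms=6/7b
13) 3692.308ms=12b +307.692ms=1b
14) 4000.0ms=13b +307.692ms=1b
15) 4307.692ms=14b +307.692ms=1b
16) 4615.385ms=15b +230.769ms=3/4b
17) 4846.154ms=63/4b +230.769ms=3/4b
18) 5076.923ms=33/2b +230.769ms=3/4b
19) 5307.692ms=69/4b +230.769ms=3/4b
Σ=18b of 18 (195bpm 6/8) — PASS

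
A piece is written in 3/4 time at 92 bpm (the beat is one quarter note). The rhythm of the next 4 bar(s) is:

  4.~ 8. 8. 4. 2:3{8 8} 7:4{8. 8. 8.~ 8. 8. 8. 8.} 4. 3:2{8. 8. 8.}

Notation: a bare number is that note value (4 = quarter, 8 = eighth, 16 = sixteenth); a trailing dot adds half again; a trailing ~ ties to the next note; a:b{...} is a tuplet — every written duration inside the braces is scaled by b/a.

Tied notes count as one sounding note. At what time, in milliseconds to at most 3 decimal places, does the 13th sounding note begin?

note 13 onset = 21/2b = 6847.826ms

1. 0.0ms @ 0 + 1467.391ms (9/4)
2. 1467.391ms @ 9/4 + 489.13ms (3/4)
3. 1956.522ms @ 3 + 978.261ms (3/2)
4. 2934.783ms @ 9/2 + 489.13ms (3/4)
5. 3423.913ms @ 21/4 + 489.13ms (3/4)
6. 3913.043ms @ 6 + 279.503ms (3/7)
7. 4192.547ms @ 45/7 + 279.503ms (3/7)
8. 4472.05ms @ 48/7 + 559.006ms (6/7)
9. 5031.056ms @ 54/7 + 279.503ms (3/7)
10. 5310.559ms @ 57/7 + 279.503ms (3/7)
11. 5590.062ms @ 60/7 + 279.503ms (3/7)
12. 5869.565ms @ 9 + 978.261ms (3/2)
13. 6847.826ms @ 21/2 + 326.087ms (1/2)
14. 7173.913ms @ 11 + 326.087ms (1/2)
15. 7500.0ms @ 23/2 + 326.087ms (1/2)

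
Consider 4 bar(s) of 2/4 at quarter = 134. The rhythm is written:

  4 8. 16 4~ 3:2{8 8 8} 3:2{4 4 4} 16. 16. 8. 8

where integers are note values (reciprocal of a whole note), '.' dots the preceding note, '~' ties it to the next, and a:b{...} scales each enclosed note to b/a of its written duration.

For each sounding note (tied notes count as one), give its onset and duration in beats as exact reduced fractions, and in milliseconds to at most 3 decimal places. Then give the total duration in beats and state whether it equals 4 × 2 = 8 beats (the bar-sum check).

1) 0.0ms=0b +447.761ms=1b
2) 447.761ms=1b +335.821ms=3/4b
3) 783.582ms=7/4b +111.94ms=1/4b
4) 895.522ms=2b +597.015ms=4/3b
5) 1492.537ms=10/3b +149.254ms=1/3b
6) 1641.791ms=11/3b +149.254ms=1/3b
7) 1791.045ms=4b +298.507ms=2/3b
8) 2089.552ms=14/3b +298.507ms=2/3b
9) 2388.06ms=16/3b +298.507ms=2/3b
10) 2686.567ms=6b +167.91ms=3/8b
11) 2854.478ms=51/8b +167.91ms=3/8b
12) 3022.388ms=27/4b +335.821ms=3/4b
13) 3358.209ms=15/2b +223.881ms=1/2b
Σ=8b of 8 (134bpm 2/4) — PASS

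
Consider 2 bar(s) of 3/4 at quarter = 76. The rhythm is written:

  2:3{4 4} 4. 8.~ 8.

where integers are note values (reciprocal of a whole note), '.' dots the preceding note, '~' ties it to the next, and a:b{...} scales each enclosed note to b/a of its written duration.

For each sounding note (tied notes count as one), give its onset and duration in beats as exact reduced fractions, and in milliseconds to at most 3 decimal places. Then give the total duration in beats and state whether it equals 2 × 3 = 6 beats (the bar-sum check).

1) 0.0ms=0b +1184.211ms=3/2b
2) 1184.211ms=3/2b +1184.211ms=3/2b
3) 2368.421ms=3b +1184.211ms=3/2b
4) 3552.632ms=9/2b +1184.211ms=3/2b
Σ=6b of 6 (76bpm 3/4) — PASS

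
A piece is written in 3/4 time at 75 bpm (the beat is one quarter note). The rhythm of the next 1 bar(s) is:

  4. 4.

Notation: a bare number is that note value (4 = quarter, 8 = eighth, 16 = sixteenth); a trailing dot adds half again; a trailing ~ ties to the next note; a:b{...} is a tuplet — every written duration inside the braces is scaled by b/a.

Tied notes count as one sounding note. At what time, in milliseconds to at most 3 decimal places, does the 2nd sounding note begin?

1. 0.0ms @ 0 + 1200.0ms (3/2)
2. 1200.0ms @ 3/2 + 1200.0ms (3/2)

note 2 onset = 3/2b = 1200.0ms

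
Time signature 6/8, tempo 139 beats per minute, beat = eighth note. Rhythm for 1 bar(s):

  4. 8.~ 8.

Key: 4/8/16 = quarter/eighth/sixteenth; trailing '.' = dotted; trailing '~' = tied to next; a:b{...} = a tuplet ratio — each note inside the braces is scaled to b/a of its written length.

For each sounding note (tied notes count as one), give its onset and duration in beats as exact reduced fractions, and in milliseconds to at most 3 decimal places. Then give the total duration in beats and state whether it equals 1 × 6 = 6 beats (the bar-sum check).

1) 0.0ms=0b +1294.964ms=3b
2) 1294.964ms=3b +1294.964ms=3b
Σ=6b of 6 (139bpm 6/8) — PASS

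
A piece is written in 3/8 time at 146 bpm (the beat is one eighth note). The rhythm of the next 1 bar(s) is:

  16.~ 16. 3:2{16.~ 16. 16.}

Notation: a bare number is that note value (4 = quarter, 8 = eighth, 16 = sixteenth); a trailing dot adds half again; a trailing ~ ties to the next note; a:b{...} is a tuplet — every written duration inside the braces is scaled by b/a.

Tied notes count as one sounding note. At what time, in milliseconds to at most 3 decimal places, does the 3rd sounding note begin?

note 3 onset = 5/2b = 1027.397ms

1. 0.0ms @ 0 + 616.438ms (3/2)
2. 616.438ms @ 3/2 + 410.959ms (1)
3. 1027.397ms @ 5/2 + 205.479ms (1/2)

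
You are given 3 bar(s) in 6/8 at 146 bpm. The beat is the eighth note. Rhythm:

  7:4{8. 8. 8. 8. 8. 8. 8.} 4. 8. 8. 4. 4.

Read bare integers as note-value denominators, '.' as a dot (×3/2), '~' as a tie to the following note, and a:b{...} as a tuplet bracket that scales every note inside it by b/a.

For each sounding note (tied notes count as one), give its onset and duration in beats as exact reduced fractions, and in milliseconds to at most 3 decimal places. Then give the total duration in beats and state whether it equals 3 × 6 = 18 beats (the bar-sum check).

1) 0.0ms=0b +352.25ms=6/7b
2) 352.25ms=6/7b +352.25ms=6/7b
3) 704.501ms=12/7b +352.25ms=6/7b
4) 1056.751ms=18/7b +352.25ms=6/7b
5) 1409.002ms=24/7b +352.25ms=6/7b
6) 1761.252ms=30/7b +352.25ms=6/7b
7) 2113.503ms=36/7b +352.25ms=6/7b
8) 2465.753ms=6b +1232.877ms=3b
9) 3698.63ms=9b +616.438ms=3/2b
10) 4315.068ms=21/2b +616.438ms=3/2b
11) 4931.507ms=12b +1232.877ms=3b
12) 6164.384ms=15b +1232.877ms=3b
Σ=18b of 18 (146bpm 6/8) — PASS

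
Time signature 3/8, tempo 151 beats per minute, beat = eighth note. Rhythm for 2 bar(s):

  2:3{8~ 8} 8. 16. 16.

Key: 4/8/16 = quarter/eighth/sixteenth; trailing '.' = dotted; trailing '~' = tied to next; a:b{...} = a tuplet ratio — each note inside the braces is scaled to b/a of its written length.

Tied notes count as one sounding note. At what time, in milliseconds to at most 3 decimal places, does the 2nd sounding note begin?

note 2 onset = 3b = 1192.053ms

1. 0.0ms @ 0 + 1192.053ms (3)
2. 1192.053ms @ 3 + 596.026ms (3/2)
3. 1788.079ms @ 9/2 + 298.013ms (3/4)
4. 2086.093ms @ 21/4 + 298.013ms (3/4)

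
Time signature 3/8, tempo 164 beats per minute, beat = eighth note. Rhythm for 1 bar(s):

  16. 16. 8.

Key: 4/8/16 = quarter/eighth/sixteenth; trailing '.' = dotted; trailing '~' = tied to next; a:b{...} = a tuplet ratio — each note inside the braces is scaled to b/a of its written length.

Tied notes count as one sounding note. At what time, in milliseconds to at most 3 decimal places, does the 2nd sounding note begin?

note 2 onset = 3/4b = 274.39ms

1. 0.0ms @ 0 + 274.39ms (3/4)
2. 274.39ms @ 3/4 + 274.39ms (3/4)
3. 548.78ms @ 3/2 + 548.78ms (3/2)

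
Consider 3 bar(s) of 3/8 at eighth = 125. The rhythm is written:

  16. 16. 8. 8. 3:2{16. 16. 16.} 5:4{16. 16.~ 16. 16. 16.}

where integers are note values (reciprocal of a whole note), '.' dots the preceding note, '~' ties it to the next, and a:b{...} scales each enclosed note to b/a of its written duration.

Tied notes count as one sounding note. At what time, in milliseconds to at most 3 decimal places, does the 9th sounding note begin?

note 9 onset = 33/5b = 3168.0ms

1. 0.0ms @ 0 + 360.0ms (3/4)
2. 360.0ms @ 3/4 + 360.0ms (3/4)
3. 720.0ms @ 3/2 + 720.0ms (3/2)
4. 1440.0ms @ 3 + 720.0ms (3/2)
5. 2160.0ms @ 9/2 + 240.0ms (1/2)
6. 2400.0ms @ 5 + 240.0ms (1/2)
7. 2640.0ms @ 11/2 + 240.0ms (1/2)
8. 2880.0ms @ 6 + 288.0ms (3/5)
9. 3168.0ms @ 33/5 + 576.0ms (6/5)
10. 3744.0ms @ 39/5 + 288.0ms (3/5)
11. 4032.0ms @ 42/5 + 288.0ms (3/5)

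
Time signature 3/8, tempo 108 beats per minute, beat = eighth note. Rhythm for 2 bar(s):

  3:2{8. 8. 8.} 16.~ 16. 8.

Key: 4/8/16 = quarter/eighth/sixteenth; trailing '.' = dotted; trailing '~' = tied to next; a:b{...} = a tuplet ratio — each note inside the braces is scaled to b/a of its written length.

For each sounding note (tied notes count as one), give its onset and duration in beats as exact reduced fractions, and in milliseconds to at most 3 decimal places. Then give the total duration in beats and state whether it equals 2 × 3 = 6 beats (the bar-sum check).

1) 0.0ms=0b +555.556ms=1b
2) 555.556ms=1b +555.556ms=1b
3) 1111.111ms=2b +555.556ms=1b
4) 1666.667ms=3b +833.333ms=3/2b
5) 2500.0ms=9/2b +833.333ms=3/2b
Σ=6b of 6 (108bpm 3/8) — PASS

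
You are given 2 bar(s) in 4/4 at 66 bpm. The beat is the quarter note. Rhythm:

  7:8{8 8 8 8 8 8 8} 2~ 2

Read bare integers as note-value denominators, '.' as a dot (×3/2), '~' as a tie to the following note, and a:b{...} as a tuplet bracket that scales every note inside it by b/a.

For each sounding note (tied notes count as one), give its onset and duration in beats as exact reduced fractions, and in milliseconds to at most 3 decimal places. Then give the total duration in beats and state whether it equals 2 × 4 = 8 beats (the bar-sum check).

1) 0.0ms=0b +519.481ms=4/7b
2) 519.481ms=4/7b +519.481ms=4/7b
3) 1038.961ms=8/7b +519.481ms=4/7b
4) 1558.442ms=12/7b +519.481ms=4/7b
5) 2077.922ms=16/7b +519.481ms=4/7b
6) 2597.403ms=20/7b +519.481ms=4/7b
7) 3116.883ms=24/7b +519.481ms=4/7b
8) 3636.364ms=4b +3636.364ms=4b
Σ=8b of 8 (66bpm 4/4) — PASS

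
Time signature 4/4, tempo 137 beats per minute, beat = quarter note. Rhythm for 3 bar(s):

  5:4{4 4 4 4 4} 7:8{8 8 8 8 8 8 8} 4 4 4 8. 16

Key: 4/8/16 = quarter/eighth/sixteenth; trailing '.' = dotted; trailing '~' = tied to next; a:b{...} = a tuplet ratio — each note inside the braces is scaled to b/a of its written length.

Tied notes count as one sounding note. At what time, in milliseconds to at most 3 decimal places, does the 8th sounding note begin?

1. 0.0ms @ 0 + 350.365ms (4/5)
2. 350.365ms @ 4/5 + 350.365ms (4/5)
3. 700.73ms @ 8/5 + 350.365ms (4/5)
4. 1051.095ms @ 12/5 + 350.365ms (4/5)
5. 1401.46ms @ 16/5 + 350.365ms (4/5)
6. 1751.825ms @ 4 + 250.261ms (4/7)
7. 2002.086ms @ 32/7 + 250.261ms (4/7)
8. 2252.346ms @ 36/7 + 250.261ms (4/7)
9. 2502.607ms @ 40/7 + 250.261ms (4/7)
10. 2752.868ms @ 44/7 + 250.261ms (4/7)
11. 3003.128ms @ 48/7 + 250.261ms (4/7)
12. 3253.389ms @ 52/7 + 250.261ms (4/7)
13. 3503.65ms @ 8 + 437.956ms (1)
14. 3941.606ms @ 9 + 437.956ms (1)
15. 4379.562ms @ 10 + 437.956ms (1)
16. 4817.518ms @ 11 + 328.467ms (3/4)
17. 5145.985ms @ 47/4 + 109.489ms (1/4)

note 8 onset = 36/7b = 2252.346ms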